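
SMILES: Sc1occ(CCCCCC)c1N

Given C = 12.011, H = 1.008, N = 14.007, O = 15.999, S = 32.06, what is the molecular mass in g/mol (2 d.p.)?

Molecular formula: C10H17NOS.
M = 10×12.011 + 17×1.008 + 1×14.007 + 1×15.999 + 1×32.06 = 199.31 g/mol.

199.31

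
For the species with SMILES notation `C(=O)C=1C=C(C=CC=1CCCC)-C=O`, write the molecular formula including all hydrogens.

Heavy atoms from the SMILES: 12 C, 2 O.
Implicit hydrogens by atom environment:
  3 × C: 2 H each → 6
  3 × C (aromatic): 1 H each → 3
  3 × C (aromatic): no H
  2 × C: 1 H each → 2
  2 × O: no H
  1 × C: 3 H
  Total hydrogens = 14.
Molecular formula: C12H14O2

C12H14O2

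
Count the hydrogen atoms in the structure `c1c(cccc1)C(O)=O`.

Hydrogens are implicit in SMILES; fill each atom to its normal valence:
  5 × C (aromatic): 1 H each → 5
  1 × C (aromatic): no H
  1 × C: no H
  1 × O: 1 H
  1 × O: no H
  Total hydrogens = 6.

6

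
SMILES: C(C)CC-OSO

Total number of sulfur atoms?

1

The symbol for sulfur appears 1 time in the SMILES.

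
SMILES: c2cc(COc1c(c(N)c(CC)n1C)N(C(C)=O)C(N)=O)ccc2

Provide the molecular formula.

C17H22N4O3

Heavy atoms from the SMILES: 17 C, 4 N, 3 O.
Implicit hydrogens by atom environment:
  5 × C (aromatic): 1 H each → 5
  5 × C (aromatic): no H
  3 × C: 3 H each → 9
  3 × O: no H
  2 × C: 2 H each → 4
  2 × C: no H
  2 × N: 2 H each → 4
  1 × N (aromatic): no H
  1 × N: no H
  Total hydrogens = 22.
Molecular formula: C17H22N4O3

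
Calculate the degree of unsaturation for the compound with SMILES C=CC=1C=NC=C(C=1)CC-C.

Molecular formula from the SMILES: C10H13N.
DoU = (2C + 2 + N − H − X)/2 = (2·10 + 2 + 1 − 13 − 0)/2 = 10/2 = 5.
(Structurally: 1 ring(s) + 4 π bond(s) = 5.)

5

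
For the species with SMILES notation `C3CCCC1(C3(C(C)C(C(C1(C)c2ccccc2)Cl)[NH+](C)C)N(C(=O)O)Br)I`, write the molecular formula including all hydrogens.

Heavy atoms from the SMILES: 1 Br, 21 C, 1 Cl, 1 I, 2 N, 2 O.
Implicit hydrogens by atom environment:
  5 × C (aromatic): 1 H each → 5
  4 × C: 3 H each → 12
  4 × C: 2 H each → 8
  4 × C: no H
  3 × C: 1 H each → 3
  1 × Br: no H
  1 × C (aromatic): no H
  1 × Cl: no H
  1 × I: no H
  1 × N (charge +1): 1 H
  1 × N: no H
  1 × O: 1 H
  1 × O: no H
  Total hydrogens = 30.
Net charge +1.
Molecular formula: C21H30BrClIN2O2+

C21H30BrClIN2O2+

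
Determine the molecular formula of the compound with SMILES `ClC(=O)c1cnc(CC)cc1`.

Heavy atoms from the SMILES: 8 C, 1 Cl, 1 N, 1 O.
Implicit hydrogens by atom environment:
  3 × C (aromatic): 1 H each → 3
  2 × C (aromatic): no H
  1 × C: 3 H
  1 × C: 2 H
  1 × C: no H
  1 × Cl: no H
  1 × N (aromatic): no H
  1 × O: no H
  Total hydrogens = 8.
Molecular formula: C8H8ClNO

C8H8ClNO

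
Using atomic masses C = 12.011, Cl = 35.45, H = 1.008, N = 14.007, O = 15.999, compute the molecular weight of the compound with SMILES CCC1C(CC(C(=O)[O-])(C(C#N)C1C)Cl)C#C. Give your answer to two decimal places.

252.72

Molecular formula: C13H15ClNO2-.
M = 13×12.011 + 1×35.45 + 15×1.008 + 1×14.007 + 2×15.999 = 252.72 g/mol.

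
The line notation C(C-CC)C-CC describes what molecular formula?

C7H16

Heavy atoms from the SMILES: 7 C.
Implicit hydrogens by atom environment:
  5 × C: 2 H each → 10
  2 × C: 3 H each → 6
  Total hydrogens = 16.
Molecular formula: C7H16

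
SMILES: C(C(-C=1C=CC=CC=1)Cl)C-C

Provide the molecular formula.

C10H13Cl

Heavy atoms from the SMILES: 10 C, 1 Cl.
Implicit hydrogens by atom environment:
  5 × C (aromatic): 1 H each → 5
  2 × C: 2 H each → 4
  1 × C: 3 H
  1 × C: 1 H
  1 × C (aromatic): no H
  1 × Cl: no H
  Total hydrogens = 13.
Molecular formula: C10H13Cl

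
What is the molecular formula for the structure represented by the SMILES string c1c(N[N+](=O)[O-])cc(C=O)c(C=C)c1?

Heavy atoms from the SMILES: 9 C, 2 N, 3 O.
Implicit hydrogens by atom environment:
  3 × C (aromatic): 1 H each → 3
  3 × C (aromatic): no H
  2 × C: 1 H each → 2
  2 × O: no H
  1 × C: 2 H
  1 × N: 1 H
  1 × N (charge +1): no H
  1 × O (charge -1): no H
  Total hydrogens = 8.
Molecular formula: C9H8N2O3

C9H8N2O3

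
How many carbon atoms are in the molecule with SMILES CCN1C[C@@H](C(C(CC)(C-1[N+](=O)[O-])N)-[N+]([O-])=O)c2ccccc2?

The symbol for carbon appears 15 times in the SMILES. Lowercase c denotes aromatic carbon and counts toward C.

15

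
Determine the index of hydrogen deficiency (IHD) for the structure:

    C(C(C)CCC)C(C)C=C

Molecular formula from the SMILES: C10H20.
DoU = (2C + 2 + N − H − X)/2 = (2·10 + 2 + 0 − 20 − 0)/2 = 2/2 = 1.
(Structurally: 0 ring(s) + 1 π bond(s) = 1.)

1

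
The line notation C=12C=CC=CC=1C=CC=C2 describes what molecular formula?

Heavy atoms from the SMILES: 10 C.
Implicit hydrogens by atom environment:
  8 × C (aromatic): 1 H each → 8
  2 × C (aromatic): no H
  Total hydrogens = 8.
Molecular formula: C10H8

C10H8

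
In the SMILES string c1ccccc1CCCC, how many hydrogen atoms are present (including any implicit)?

14

Hydrogens are implicit in SMILES; fill each atom to its normal valence:
  5 × C (aromatic): 1 H each → 5
  3 × C: 2 H each → 6
  1 × C: 3 H
  1 × C (aromatic): no H
  Total hydrogens = 14.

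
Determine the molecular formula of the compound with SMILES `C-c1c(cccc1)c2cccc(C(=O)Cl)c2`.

C14H11ClO

Heavy atoms from the SMILES: 14 C, 1 Cl, 1 O.
Implicit hydrogens by atom environment:
  8 × C (aromatic): 1 H each → 8
  4 × C (aromatic): no H
  1 × C: 3 H
  1 × C: no H
  1 × Cl: no H
  1 × O: no H
  Total hydrogens = 11.
Molecular formula: C14H11ClO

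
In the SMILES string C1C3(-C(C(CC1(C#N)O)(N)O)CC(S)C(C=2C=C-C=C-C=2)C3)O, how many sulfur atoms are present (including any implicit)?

1

The symbol for sulfur appears 1 time in the SMILES.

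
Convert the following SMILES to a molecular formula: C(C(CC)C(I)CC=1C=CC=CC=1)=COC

Heavy atoms from the SMILES: 14 C, 1 I, 1 O.
Implicit hydrogens by atom environment:
  5 × C (aromatic): 1 H each → 5
  4 × C: 1 H each → 4
  2 × C: 3 H each → 6
  2 × C: 2 H each → 4
  1 × C (aromatic): no H
  1 × I: no H
  1 × O: no H
  Total hydrogens = 19.
Molecular formula: C14H19IO

C14H19IO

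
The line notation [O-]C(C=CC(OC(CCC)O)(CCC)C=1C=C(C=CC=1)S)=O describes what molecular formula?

C17H23O4S-

Heavy atoms from the SMILES: 17 C, 4 O, 1 S.
Implicit hydrogens by atom environment:
  4 × C: 2 H each → 8
  4 × C (aromatic): 1 H each → 4
  3 × C: 1 H each → 3
  2 × C: 3 H each → 6
  2 × C: no H
  2 × C (aromatic): no H
  2 × O: no H
  1 × O: 1 H
  1 × O (charge -1): no H
  1 × S: 1 H
  Total hydrogens = 23.
Net charge -1.
Molecular formula: C17H23O4S-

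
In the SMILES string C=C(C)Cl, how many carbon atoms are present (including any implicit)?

3

The symbol for carbon appears 3 times in the SMILES. (Cl is a single chlorine, not C + l.)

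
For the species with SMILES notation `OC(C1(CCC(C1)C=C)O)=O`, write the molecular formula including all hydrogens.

Heavy atoms from the SMILES: 8 C, 3 O.
Implicit hydrogens by atom environment:
  4 × C: 2 H each → 8
  2 × C: 1 H each → 2
  2 × C: no H
  2 × O: 1 H each → 2
  1 × O: no H
  Total hydrogens = 12.
Molecular formula: C8H12O3

C8H12O3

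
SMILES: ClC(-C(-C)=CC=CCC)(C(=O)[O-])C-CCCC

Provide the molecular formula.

C14H22ClO2-

Heavy atoms from the SMILES: 14 C, 1 Cl, 2 O.
Implicit hydrogens by atom environment:
  5 × C: 2 H each → 10
  3 × C: 3 H each → 9
  3 × C: 1 H each → 3
  3 × C: no H
  1 × Cl: no H
  1 × O: no H
  1 × O (charge -1): no H
  Total hydrogens = 22.
Net charge -1.
Molecular formula: C14H22ClO2-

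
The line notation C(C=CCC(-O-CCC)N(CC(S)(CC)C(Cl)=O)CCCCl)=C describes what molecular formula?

Heavy atoms from the SMILES: 17 C, 2 Cl, 1 N, 2 O, 1 S.
Implicit hydrogens by atom environment:
  9 × C: 2 H each → 18
  4 × C: 1 H each → 4
  2 × C: 3 H each → 6
  2 × C: no H
  2 × Cl: no H
  2 × O: no H
  1 × N: no H
  1 × S: 1 H
  Total hydrogens = 29.
Molecular formula: C17H29Cl2NO2S

C17H29Cl2NO2S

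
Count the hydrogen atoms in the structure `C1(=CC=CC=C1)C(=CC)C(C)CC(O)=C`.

Hydrogens are implicit in SMILES; fill each atom to its normal valence:
  5 × C (aromatic): 1 H each → 5
  2 × C: 3 H each → 6
  2 × C: 2 H each → 4
  2 × C: 1 H each → 2
  2 × C: no H
  1 × C (aromatic): no H
  1 × O: 1 H
  Total hydrogens = 18.

18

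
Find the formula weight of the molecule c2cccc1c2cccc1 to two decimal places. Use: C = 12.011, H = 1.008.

Molecular formula: C10H8.
M = 10×12.011 + 8×1.008 = 128.17 g/mol.

128.17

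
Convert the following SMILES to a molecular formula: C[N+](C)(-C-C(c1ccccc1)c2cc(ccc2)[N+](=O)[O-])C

C17H21N2O2+

Heavy atoms from the SMILES: 17 C, 2 N, 2 O.
Implicit hydrogens by atom environment:
  9 × C (aromatic): 1 H each → 9
  3 × C: 3 H each → 9
  3 × C (aromatic): no H
  2 × N (charge +1): no H
  1 × C: 2 H
  1 × C: 1 H
  1 × O: no H
  1 × O (charge -1): no H
  Total hydrogens = 21.
Net charge +1.
Molecular formula: C17H21N2O2+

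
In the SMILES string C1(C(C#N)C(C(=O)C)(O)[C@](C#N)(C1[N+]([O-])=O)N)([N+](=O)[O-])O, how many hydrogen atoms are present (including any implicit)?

9

Hydrogens are implicit in SMILES; fill each atom to its normal valence:
  6 × C: no H
  3 × O: no H
  2 × C: 1 H each → 2
  2 × N: no H
  2 × N (charge +1): no H
  2 × O: 1 H each → 2
  2 × O (charge -1): no H
  1 × C: 3 H
  1 × N: 2 H
  Total hydrogens = 9.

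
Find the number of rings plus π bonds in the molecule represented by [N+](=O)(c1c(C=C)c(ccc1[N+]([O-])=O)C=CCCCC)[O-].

Molecular formula from the SMILES: C14H16N2O4.
DoU = (2C + 2 + N − H − X)/2 = (2·14 + 2 + 2 − 16 − 0)/2 = 16/2 = 8.
(Structurally: 1 ring(s) + 7 π bond(s) = 8.)

8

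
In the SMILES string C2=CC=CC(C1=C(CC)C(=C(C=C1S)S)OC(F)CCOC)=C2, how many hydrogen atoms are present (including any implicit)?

Hydrogens are implicit in SMILES; fill each atom to its normal valence:
  6 × C (aromatic): 1 H each → 6
  6 × C (aromatic): no H
  3 × C: 2 H each → 6
  2 × C: 3 H each → 6
  2 × O: no H
  2 × S: 1 H each → 2
  1 × C: 1 H
  1 × F: no H
  Total hydrogens = 21.

21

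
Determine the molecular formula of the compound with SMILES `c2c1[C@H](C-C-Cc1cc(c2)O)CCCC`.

Heavy atoms from the SMILES: 14 C, 1 O.
Implicit hydrogens by atom environment:
  6 × C: 2 H each → 12
  3 × C (aromatic): 1 H each → 3
  3 × C (aromatic): no H
  1 × C: 3 H
  1 × C: 1 H
  1 × O: 1 H
  Total hydrogens = 20.
Molecular formula: C14H20O

C14H20O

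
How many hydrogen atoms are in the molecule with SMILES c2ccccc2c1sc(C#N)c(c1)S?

7

Hydrogens are implicit in SMILES; fill each atom to its normal valence:
  6 × C (aromatic): 1 H each → 6
  4 × C (aromatic): no H
  1 × C: no H
  1 × N: no H
  1 × S: 1 H
  1 × S (aromatic): no H
  Total hydrogens = 7.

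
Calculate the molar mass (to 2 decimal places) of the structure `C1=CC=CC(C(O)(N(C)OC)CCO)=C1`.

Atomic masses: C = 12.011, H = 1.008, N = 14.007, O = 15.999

211.26

Molecular formula: C11H17NO3.
M = 11×12.011 + 17×1.008 + 1×14.007 + 3×15.999 = 211.26 g/mol.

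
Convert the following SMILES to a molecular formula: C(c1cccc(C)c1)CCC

Heavy atoms from the SMILES: 11 C.
Implicit hydrogens by atom environment:
  4 × C (aromatic): 1 H each → 4
  3 × C: 2 H each → 6
  2 × C: 3 H each → 6
  2 × C (aromatic): no H
  Total hydrogens = 16.
Molecular formula: C11H16

C11H16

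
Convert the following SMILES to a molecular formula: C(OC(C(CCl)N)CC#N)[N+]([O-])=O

Heavy atoms from the SMILES: 6 C, 1 Cl, 3 N, 3 O.
Implicit hydrogens by atom environment:
  3 × C: 2 H each → 6
  2 × C: 1 H each → 2
  2 × O: no H
  1 × C: no H
  1 × Cl: no H
  1 × N: 2 H
  1 × N: no H
  1 × N (charge +1): no H
  1 × O (charge -1): no H
  Total hydrogens = 10.
Molecular formula: C6H10ClN3O3

C6H10ClN3O3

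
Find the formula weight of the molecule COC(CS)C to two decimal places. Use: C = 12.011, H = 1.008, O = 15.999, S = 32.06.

106.18

Molecular formula: C4H10OS.
M = 4×12.011 + 10×1.008 + 1×15.999 + 1×32.06 = 106.18 g/mol.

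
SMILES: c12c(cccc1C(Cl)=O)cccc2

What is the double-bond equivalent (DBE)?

Molecular formula from the SMILES: C11H7ClO.
DoU = (2C + 2 + N − H − X)/2 = (2·11 + 2 + 0 − 7 − 1)/2 = 16/2 = 8.
(Structurally: 2 ring(s) + 6 π bond(s) = 8.)

8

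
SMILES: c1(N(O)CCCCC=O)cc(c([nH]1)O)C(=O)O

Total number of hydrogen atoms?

Hydrogens are implicit in SMILES; fill each atom to its normal valence:
  4 × C: 2 H each → 8
  3 × C (aromatic): no H
  3 × O: 1 H each → 3
  2 × O: no H
  1 × C (aromatic): 1 H
  1 × C: 1 H
  1 × C: no H
  1 × N (aromatic): 1 H
  1 × N: no H
  Total hydrogens = 14.

14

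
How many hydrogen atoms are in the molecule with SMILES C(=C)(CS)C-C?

10

Hydrogens are implicit in SMILES; fill each atom to its normal valence:
  3 × C: 2 H each → 6
  1 × C: 3 H
  1 × C: no H
  1 × S: 1 H
  Total hydrogens = 10.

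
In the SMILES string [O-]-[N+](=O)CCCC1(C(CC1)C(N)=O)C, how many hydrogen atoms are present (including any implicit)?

16

Hydrogens are implicit in SMILES; fill each atom to its normal valence:
  5 × C: 2 H each → 10
  2 × C: no H
  2 × O: no H
  1 × C: 3 H
  1 × C: 1 H
  1 × N: 2 H
  1 × N (charge +1): no H
  1 × O (charge -1): no H
  Total hydrogens = 16.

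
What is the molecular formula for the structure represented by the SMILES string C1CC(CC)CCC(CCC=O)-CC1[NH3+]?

Heavy atoms from the SMILES: 13 C, 1 N, 1 O.
Implicit hydrogens by atom environment:
  8 × C: 2 H each → 16
  4 × C: 1 H each → 4
  1 × C: 3 H
  1 × N (charge +1): 3 H
  1 × O: no H
  Total hydrogens = 26.
Net charge +1.
Molecular formula: C13H26NO+

C13H26NO+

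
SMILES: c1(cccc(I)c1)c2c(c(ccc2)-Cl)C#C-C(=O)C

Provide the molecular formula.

Heavy atoms from the SMILES: 16 C, 1 Cl, 1 I, 1 O.
Implicit hydrogens by atom environment:
  7 × C (aromatic): 1 H each → 7
  5 × C (aromatic): no H
  3 × C: no H
  1 × C: 3 H
  1 × Cl: no H
  1 × I: no H
  1 × O: no H
  Total hydrogens = 10.
Molecular formula: C16H10ClIO

C16H10ClIO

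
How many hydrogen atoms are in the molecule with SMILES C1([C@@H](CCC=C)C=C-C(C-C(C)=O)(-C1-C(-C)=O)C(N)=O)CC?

27

Hydrogens are implicit in SMILES; fill each atom to its normal valence:
  6 × C: 1 H each → 6
  5 × C: 2 H each → 10
  4 × C: no H
  3 × C: 3 H each → 9
  3 × O: no H
  1 × N: 2 H
  Total hydrogens = 27.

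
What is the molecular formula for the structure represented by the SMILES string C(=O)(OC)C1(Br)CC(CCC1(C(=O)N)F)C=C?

C11H15BrFNO3

Heavy atoms from the SMILES: 1 Br, 11 C, 1 F, 1 N, 3 O.
Implicit hydrogens by atom environment:
  4 × C: 2 H each → 8
  4 × C: no H
  3 × O: no H
  2 × C: 1 H each → 2
  1 × Br: no H
  1 × C: 3 H
  1 × F: no H
  1 × N: 2 H
  Total hydrogens = 15.
Molecular formula: C11H15BrFNO3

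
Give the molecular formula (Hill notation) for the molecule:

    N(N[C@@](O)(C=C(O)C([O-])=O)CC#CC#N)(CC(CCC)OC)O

Heavy atoms from the SMILES: 14 C, 3 N, 6 O.
Implicit hydrogens by atom environment:
  6 × C: no H
  4 × C: 2 H each → 8
  3 × O: 1 H each → 3
  2 × C: 3 H each → 6
  2 × C: 1 H each → 2
  2 × N: no H
  2 × O: no H
  1 × N: 1 H
  1 × O (charge -1): no H
  Total hydrogens = 20.
Net charge -1.
Molecular formula: C14H20N3O6-

C14H20N3O6-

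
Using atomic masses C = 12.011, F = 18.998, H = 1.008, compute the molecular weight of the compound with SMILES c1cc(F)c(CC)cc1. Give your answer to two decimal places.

Molecular formula: C8H9F.
M = 8×12.011 + 1×18.998 + 9×1.008 = 124.16 g/mol.

124.16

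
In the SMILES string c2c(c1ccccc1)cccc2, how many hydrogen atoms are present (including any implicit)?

Hydrogens are implicit in SMILES; fill each atom to its normal valence:
  10 × C (aromatic): 1 H each → 10
  2 × C (aromatic): no H
  Total hydrogens = 10.

10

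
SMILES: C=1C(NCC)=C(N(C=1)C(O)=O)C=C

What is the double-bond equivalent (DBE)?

Molecular formula from the SMILES: C9H12N2O2.
DoU = (2C + 2 + N − H − X)/2 = (2·9 + 2 + 2 − 12 − 0)/2 = 10/2 = 5.
(Structurally: 1 ring(s) + 4 π bond(s) = 5.)

5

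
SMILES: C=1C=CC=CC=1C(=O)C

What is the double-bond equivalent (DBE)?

Molecular formula from the SMILES: C8H8O.
DoU = (2C + 2 + N − H − X)/2 = (2·8 + 2 + 0 − 8 − 0)/2 = 10/2 = 5.
(Structurally: 1 ring(s) + 4 π bond(s) = 5.)

5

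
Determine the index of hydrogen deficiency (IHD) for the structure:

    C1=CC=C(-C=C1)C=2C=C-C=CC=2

Molecular formula from the SMILES: C12H10.
DoU = (2C + 2 + N − H − X)/2 = (2·12 + 2 + 0 − 10 − 0)/2 = 16/2 = 8.
(Structurally: 2 ring(s) + 6 π bond(s) = 8.)

8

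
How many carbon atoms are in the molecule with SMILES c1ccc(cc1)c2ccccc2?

The symbol for carbon appears 12 times in the SMILES. Lowercase c denotes aromatic carbon and counts toward C.

12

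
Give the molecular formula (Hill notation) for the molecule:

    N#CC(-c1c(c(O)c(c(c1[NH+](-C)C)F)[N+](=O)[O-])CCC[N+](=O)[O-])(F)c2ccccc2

Heavy atoms from the SMILES: 19 C, 2 F, 4 N, 5 O.
Implicit hydrogens by atom environment:
  7 × C (aromatic): no H
  5 × C (aromatic): 1 H each → 5
  3 × C: 2 H each → 6
  2 × C: 3 H each → 6
  2 × C: no H
  2 × F: no H
  2 × N (charge +1): no H
  2 × O: no H
  2 × O (charge -1): no H
  1 × N (charge +1): 1 H
  1 × N: no H
  1 × O: 1 H
  Total hydrogens = 19.
Net charge +1.
Molecular formula: C19H19F2N4O5+

C19H19F2N4O5+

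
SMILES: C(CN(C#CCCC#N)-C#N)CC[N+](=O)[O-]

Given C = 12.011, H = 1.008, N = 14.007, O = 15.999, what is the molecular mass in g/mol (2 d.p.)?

220.23

Molecular formula: C10H12N4O2.
M = 10×12.011 + 12×1.008 + 4×14.007 + 2×15.999 = 220.23 g/mol.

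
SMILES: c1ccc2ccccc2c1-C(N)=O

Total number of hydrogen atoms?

Hydrogens are implicit in SMILES; fill each atom to its normal valence:
  7 × C (aromatic): 1 H each → 7
  3 × C (aromatic): no H
  1 × C: no H
  1 × N: 2 H
  1 × O: no H
  Total hydrogens = 9.

9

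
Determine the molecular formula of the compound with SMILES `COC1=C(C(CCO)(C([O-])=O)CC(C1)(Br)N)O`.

Heavy atoms from the SMILES: 1 Br, 10 C, 1 N, 5 O.
Implicit hydrogens by atom environment:
  5 × C: no H
  4 × C: 2 H each → 8
  2 × O: 1 H each → 2
  2 × O: no H
  1 × Br: no H
  1 × C: 3 H
  1 × N: 2 H
  1 × O (charge -1): no H
  Total hydrogens = 15.
Net charge -1.
Molecular formula: C10H15BrNO5-

C10H15BrNO5-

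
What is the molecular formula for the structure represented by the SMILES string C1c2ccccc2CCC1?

Heavy atoms from the SMILES: 10 C.
Implicit hydrogens by atom environment:
  4 × C: 2 H each → 8
  4 × C (aromatic): 1 H each → 4
  2 × C (aromatic): no H
  Total hydrogens = 12.
Molecular formula: C10H12

C10H12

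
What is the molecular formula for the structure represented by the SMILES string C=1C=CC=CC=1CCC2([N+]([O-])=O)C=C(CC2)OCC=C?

Heavy atoms from the SMILES: 16 C, 1 N, 3 O.
Implicit hydrogens by atom environment:
  6 × C: 2 H each → 12
  5 × C (aromatic): 1 H each → 5
  2 × C: 1 H each → 2
  2 × C: no H
  2 × O: no H
  1 × C (aromatic): no H
  1 × N (charge +1): no H
  1 × O (charge -1): no H
  Total hydrogens = 19.
Molecular formula: C16H19NO3

C16H19NO3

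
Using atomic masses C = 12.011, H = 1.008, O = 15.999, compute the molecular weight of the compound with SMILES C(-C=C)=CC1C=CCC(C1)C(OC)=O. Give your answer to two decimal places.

192.26

Molecular formula: C12H16O2.
M = 12×12.011 + 16×1.008 + 2×15.999 = 192.26 g/mol.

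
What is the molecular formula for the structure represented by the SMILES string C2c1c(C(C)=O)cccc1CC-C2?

C12H14O

Heavy atoms from the SMILES: 12 C, 1 O.
Implicit hydrogens by atom environment:
  4 × C: 2 H each → 8
  3 × C (aromatic): 1 H each → 3
  3 × C (aromatic): no H
  1 × C: 3 H
  1 × C: no H
  1 × O: no H
  Total hydrogens = 14.
Molecular formula: C12H14O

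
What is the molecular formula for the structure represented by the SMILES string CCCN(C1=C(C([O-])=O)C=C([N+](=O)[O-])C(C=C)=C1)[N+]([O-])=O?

Heavy atoms from the SMILES: 12 C, 3 N, 6 O.
Implicit hydrogens by atom environment:
  4 × C (aromatic): no H
  3 × C: 2 H each → 6
  3 × O: no H
  3 × O (charge -1): no H
  2 × C (aromatic): 1 H each → 2
  2 × N (charge +1): no H
  1 × C: 3 H
  1 × C: 1 H
  1 × C: no H
  1 × N: no H
  Total hydrogens = 12.
Net charge -1.
Molecular formula: C12H12N3O6-

C12H12N3O6-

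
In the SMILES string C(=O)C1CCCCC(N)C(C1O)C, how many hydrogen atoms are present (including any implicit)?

19

Hydrogens are implicit in SMILES; fill each atom to its normal valence:
  5 × C: 1 H each → 5
  4 × C: 2 H each → 8
  1 × C: 3 H
  1 × N: 2 H
  1 × O: 1 H
  1 × O: no H
  Total hydrogens = 19.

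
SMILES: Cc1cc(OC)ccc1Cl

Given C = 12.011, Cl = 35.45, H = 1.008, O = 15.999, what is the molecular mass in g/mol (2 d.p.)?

Molecular formula: C8H9ClO.
M = 8×12.011 + 1×35.45 + 9×1.008 + 1×15.999 = 156.61 g/mol.

156.61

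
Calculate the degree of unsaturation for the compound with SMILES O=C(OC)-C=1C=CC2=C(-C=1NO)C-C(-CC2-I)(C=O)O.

7

Molecular formula from the SMILES: C13H14INO5.
DoU = (2C + 2 + N − H − X)/2 = (2·13 + 2 + 1 − 14 − 1)/2 = 14/2 = 7.
(Structurally: 2 ring(s) + 5 π bond(s) = 7.)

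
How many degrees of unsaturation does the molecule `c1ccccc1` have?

4

Molecular formula from the SMILES: C6H6.
DoU = (2C + 2 + N − H − X)/2 = (2·6 + 2 + 0 − 6 − 0)/2 = 8/2 = 4.
(Structurally: 1 ring(s) + 3 π bond(s) = 4.)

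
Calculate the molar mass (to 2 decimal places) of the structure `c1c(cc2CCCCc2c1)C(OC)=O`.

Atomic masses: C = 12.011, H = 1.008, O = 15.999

190.24

Molecular formula: C12H14O2.
M = 12×12.011 + 14×1.008 + 2×15.999 = 190.24 g/mol.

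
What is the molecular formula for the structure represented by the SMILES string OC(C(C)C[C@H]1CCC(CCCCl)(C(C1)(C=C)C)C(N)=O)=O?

C17H28ClNO3

Heavy atoms from the SMILES: 17 C, 1 Cl, 1 N, 3 O.
Implicit hydrogens by atom environment:
  8 × C: 2 H each → 16
  4 × C: no H
  3 × C: 1 H each → 3
  2 × C: 3 H each → 6
  2 × O: no H
  1 × Cl: no H
  1 × N: 2 H
  1 × O: 1 H
  Total hydrogens = 28.
Molecular formula: C17H28ClNO3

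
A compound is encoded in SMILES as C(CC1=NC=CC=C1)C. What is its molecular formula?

Heavy atoms from the SMILES: 8 C, 1 N.
Implicit hydrogens by atom environment:
  4 × C (aromatic): 1 H each → 4
  2 × C: 2 H each → 4
  1 × C: 3 H
  1 × C (aromatic): no H
  1 × N (aromatic): no H
  Total hydrogens = 11.
Molecular formula: C8H11N

C8H11N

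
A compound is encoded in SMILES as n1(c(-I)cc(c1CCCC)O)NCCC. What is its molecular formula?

Heavy atoms from the SMILES: 11 C, 1 I, 2 N, 1 O.
Implicit hydrogens by atom environment:
  5 × C: 2 H each → 10
  3 × C (aromatic): no H
  2 × C: 3 H each → 6
  1 × C (aromatic): 1 H
  1 × I: no H
  1 × N: 1 H
  1 × N (aromatic): no H
  1 × O: 1 H
  Total hydrogens = 19.
Molecular formula: C11H19IN2O

C11H19IN2O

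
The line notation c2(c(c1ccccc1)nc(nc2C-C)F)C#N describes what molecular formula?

Heavy atoms from the SMILES: 13 C, 1 F, 3 N.
Implicit hydrogens by atom environment:
  5 × C (aromatic): 1 H each → 5
  5 × C (aromatic): no H
  2 × N (aromatic): no H
  1 × C: 3 H
  1 × C: 2 H
  1 × C: no H
  1 × F: no H
  1 × N: no H
  Total hydrogens = 10.
Molecular formula: C13H10FN3

C13H10FN3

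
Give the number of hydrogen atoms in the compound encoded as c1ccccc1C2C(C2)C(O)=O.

10

Hydrogens are implicit in SMILES; fill each atom to its normal valence:
  5 × C (aromatic): 1 H each → 5
  2 × C: 1 H each → 2
  1 × C: 2 H
  1 × C: no H
  1 × C (aromatic): no H
  1 × O: 1 H
  1 × O: no H
  Total hydrogens = 10.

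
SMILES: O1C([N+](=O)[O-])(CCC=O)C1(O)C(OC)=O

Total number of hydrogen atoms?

Hydrogens are implicit in SMILES; fill each atom to its normal valence:
  5 × O: no H
  3 × C: no H
  2 × C: 2 H each → 4
  1 × C: 3 H
  1 × C: 1 H
  1 × N (charge +1): no H
  1 × O: 1 H
  1 × O (charge -1): no H
  Total hydrogens = 9.

9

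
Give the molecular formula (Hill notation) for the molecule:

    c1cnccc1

C5H5N

Heavy atoms from the SMILES: 5 C, 1 N.
Implicit hydrogens by atom environment:
  5 × C (aromatic): 1 H each → 5
  1 × N (aromatic): no H
  Total hydrogens = 5.
Molecular formula: C5H5N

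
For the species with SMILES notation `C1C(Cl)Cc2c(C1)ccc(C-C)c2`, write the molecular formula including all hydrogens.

Heavy atoms from the SMILES: 12 C, 1 Cl.
Implicit hydrogens by atom environment:
  4 × C: 2 H each → 8
  3 × C (aromatic): 1 H each → 3
  3 × C (aromatic): no H
  1 × C: 3 H
  1 × C: 1 H
  1 × Cl: no H
  Total hydrogens = 15.
Molecular formula: C12H15Cl

C12H15Cl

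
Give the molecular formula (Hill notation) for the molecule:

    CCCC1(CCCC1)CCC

C11H22

Heavy atoms from the SMILES: 11 C.
Implicit hydrogens by atom environment:
  8 × C: 2 H each → 16
  2 × C: 3 H each → 6
  1 × C: no H
  Total hydrogens = 22.
Molecular formula: C11H22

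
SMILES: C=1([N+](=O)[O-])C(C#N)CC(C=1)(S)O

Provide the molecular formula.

C6H6N2O3S

Heavy atoms from the SMILES: 6 C, 2 N, 3 O, 1 S.
Implicit hydrogens by atom environment:
  3 × C: no H
  2 × C: 1 H each → 2
  1 × C: 2 H
  1 × N (charge +1): no H
  1 × N: no H
  1 × O: 1 H
  1 × O: no H
  1 × O (charge -1): no H
  1 × S: 1 H
  Total hydrogens = 6.
Molecular formula: C6H6N2O3S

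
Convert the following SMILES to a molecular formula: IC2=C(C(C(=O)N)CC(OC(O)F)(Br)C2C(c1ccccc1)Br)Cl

C15H14Br2ClFINO3

Heavy atoms from the SMILES: 2 Br, 15 C, 1 Cl, 1 F, 1 I, 1 N, 3 O.
Implicit hydrogens by atom environment:
  5 × C (aromatic): 1 H each → 5
  4 × C: 1 H each → 4
  4 × C: no H
  2 × Br: no H
  2 × O: no H
  1 × C: 2 H
  1 × C (aromatic): no H
  1 × Cl: no H
  1 × F: no H
  1 × I: no H
  1 × N: 2 H
  1 × O: 1 H
  Total hydrogens = 14.
Molecular formula: C15H14Br2ClFINO3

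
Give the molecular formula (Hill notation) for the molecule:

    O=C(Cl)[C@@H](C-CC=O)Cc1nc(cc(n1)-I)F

C10H9ClFIN2O2

Heavy atoms from the SMILES: 10 C, 1 Cl, 1 F, 1 I, 2 N, 2 O.
Implicit hydrogens by atom environment:
  3 × C: 2 H each → 6
  3 × C (aromatic): no H
  2 × C: 1 H each → 2
  2 × N (aromatic): no H
  2 × O: no H
  1 × C (aromatic): 1 H
  1 × C: no H
  1 × Cl: no H
  1 × F: no H
  1 × I: no H
  Total hydrogens = 9.
Molecular formula: C10H9ClFIN2O2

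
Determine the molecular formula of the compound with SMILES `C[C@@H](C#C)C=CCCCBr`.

C9H13Br

Heavy atoms from the SMILES: 1 Br, 9 C.
Implicit hydrogens by atom environment:
  4 × C: 1 H each → 4
  3 × C: 2 H each → 6
  1 × Br: no H
  1 × C: 3 H
  1 × C: no H
  Total hydrogens = 13.
Molecular formula: C9H13Br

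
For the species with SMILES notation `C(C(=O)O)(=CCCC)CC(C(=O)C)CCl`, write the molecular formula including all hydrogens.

Heavy atoms from the SMILES: 11 C, 1 Cl, 3 O.
Implicit hydrogens by atom environment:
  4 × C: 2 H each → 8
  3 × C: no H
  2 × C: 3 H each → 6
  2 × C: 1 H each → 2
  2 × O: no H
  1 × Cl: no H
  1 × O: 1 H
  Total hydrogens = 17.
Molecular formula: C11H17ClO3

C11H17ClO3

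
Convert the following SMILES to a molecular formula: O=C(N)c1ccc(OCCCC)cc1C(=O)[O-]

Heavy atoms from the SMILES: 12 C, 1 N, 4 O.
Implicit hydrogens by atom environment:
  3 × C: 2 H each → 6
  3 × C (aromatic): 1 H each → 3
  3 × C (aromatic): no H
  3 × O: no H
  2 × C: no H
  1 × C: 3 H
  1 × N: 2 H
  1 × O (charge -1): no H
  Total hydrogens = 14.
Net charge -1.
Molecular formula: C12H14NO4-

C12H14NO4-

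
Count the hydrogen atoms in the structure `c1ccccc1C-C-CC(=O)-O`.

12

Hydrogens are implicit in SMILES; fill each atom to its normal valence:
  5 × C (aromatic): 1 H each → 5
  3 × C: 2 H each → 6
  1 × C: no H
  1 × C (aromatic): no H
  1 × O: 1 H
  1 × O: no H
  Total hydrogens = 12.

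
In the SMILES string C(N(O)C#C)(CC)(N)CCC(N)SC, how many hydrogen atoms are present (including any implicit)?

Hydrogens are implicit in SMILES; fill each atom to its normal valence:
  3 × C: 2 H each → 6
  2 × C: 3 H each → 6
  2 × C: 1 H each → 2
  2 × C: no H
  2 × N: 2 H each → 4
  1 × N: no H
  1 × O: 1 H
  1 × S: no H
  Total hydrogens = 19.

19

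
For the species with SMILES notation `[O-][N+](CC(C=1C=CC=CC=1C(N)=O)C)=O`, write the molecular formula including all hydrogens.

Heavy atoms from the SMILES: 10 C, 2 N, 3 O.
Implicit hydrogens by atom environment:
  4 × C (aromatic): 1 H each → 4
  2 × C (aromatic): no H
  2 × O: no H
  1 × C: 3 H
  1 × C: 2 H
  1 × C: 1 H
  1 × C: no H
  1 × N: 2 H
  1 × N (charge +1): no H
  1 × O (charge -1): no H
  Total hydrogens = 12.
Molecular formula: C10H12N2O3

C10H12N2O3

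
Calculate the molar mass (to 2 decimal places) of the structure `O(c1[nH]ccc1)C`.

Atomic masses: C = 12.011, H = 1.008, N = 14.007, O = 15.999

Molecular formula: C5H7NO.
M = 5×12.011 + 7×1.008 + 1×14.007 + 1×15.999 = 97.12 g/mol.

97.12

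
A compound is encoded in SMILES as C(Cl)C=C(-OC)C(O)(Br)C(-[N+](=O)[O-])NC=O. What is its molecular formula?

C7H10BrClN2O5

Heavy atoms from the SMILES: 1 Br, 7 C, 1 Cl, 2 N, 5 O.
Implicit hydrogens by atom environment:
  3 × C: 1 H each → 3
  3 × O: no H
  2 × C: no H
  1 × Br: no H
  1 × C: 3 H
  1 × C: 2 H
  1 × Cl: no H
  1 × N: 1 H
  1 × N (charge +1): no H
  1 × O: 1 H
  1 × O (charge -1): no H
  Total hydrogens = 10.
Molecular formula: C7H10BrClN2O5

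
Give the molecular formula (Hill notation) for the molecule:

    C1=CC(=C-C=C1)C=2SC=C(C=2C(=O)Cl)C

C12H9ClOS

Heavy atoms from the SMILES: 12 C, 1 Cl, 1 O, 1 S.
Implicit hydrogens by atom environment:
  6 × C (aromatic): 1 H each → 6
  4 × C (aromatic): no H
  1 × C: 3 H
  1 × C: no H
  1 × Cl: no H
  1 × O: no H
  1 × S (aromatic): no H
  Total hydrogens = 9.
Molecular formula: C12H9ClOS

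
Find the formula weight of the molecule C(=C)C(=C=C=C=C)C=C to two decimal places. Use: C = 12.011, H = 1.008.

Molecular formula: C9H8.
M = 9×12.011 + 8×1.008 = 116.16 g/mol.

116.16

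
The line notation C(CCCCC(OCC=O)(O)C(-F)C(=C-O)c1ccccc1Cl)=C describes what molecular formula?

C18H22ClFO4

Heavy atoms from the SMILES: 18 C, 1 Cl, 1 F, 4 O.
Implicit hydrogens by atom environment:
  6 × C: 2 H each → 12
  4 × C: 1 H each → 4
  4 × C (aromatic): 1 H each → 4
  2 × C: no H
  2 × C (aromatic): no H
  2 × O: 1 H each → 2
  2 × O: no H
  1 × Cl: no H
  1 × F: no H
  Total hydrogens = 22.
Molecular formula: C18H22ClFO4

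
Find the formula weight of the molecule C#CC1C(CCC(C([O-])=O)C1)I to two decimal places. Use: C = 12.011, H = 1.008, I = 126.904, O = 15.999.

277.08

Molecular formula: C9H10IO2-.
M = 9×12.011 + 10×1.008 + 1×126.904 + 2×15.999 = 277.08 g/mol.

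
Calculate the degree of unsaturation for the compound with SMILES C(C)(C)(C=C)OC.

Molecular formula from the SMILES: C6H12O.
DoU = (2C + 2 + N − H − X)/2 = (2·6 + 2 + 0 − 12 − 0)/2 = 2/2 = 1.
(Structurally: 0 ring(s) + 1 π bond(s) = 1.)

1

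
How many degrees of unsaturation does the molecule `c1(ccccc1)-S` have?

4

Molecular formula from the SMILES: C6H6S.
DoU = (2C + 2 + N − H − X)/2 = (2·6 + 2 + 0 − 6 − 0)/2 = 8/2 = 4.
(Structurally: 1 ring(s) + 3 π bond(s) = 4.)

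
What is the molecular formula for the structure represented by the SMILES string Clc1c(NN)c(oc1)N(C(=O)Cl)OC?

Heavy atoms from the SMILES: 6 C, 2 Cl, 3 N, 3 O.
Implicit hydrogens by atom environment:
  3 × C (aromatic): no H
  2 × Cl: no H
  2 × O: no H
  1 × C: 3 H
  1 × C (aromatic): 1 H
  1 × C: no H
  1 × N: 2 H
  1 × N: 1 H
  1 × N: no H
  1 × O (aromatic): no H
  Total hydrogens = 7.
Molecular formula: C6H7Cl2N3O3

C6H7Cl2N3O3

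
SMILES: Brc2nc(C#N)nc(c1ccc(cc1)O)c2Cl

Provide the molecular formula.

Heavy atoms from the SMILES: 1 Br, 11 C, 1 Cl, 3 N, 1 O.
Implicit hydrogens by atom environment:
  6 × C (aromatic): no H
  4 × C (aromatic): 1 H each → 4
  2 × N (aromatic): no H
  1 × Br: no H
  1 × C: no H
  1 × Cl: no H
  1 × N: no H
  1 × O: 1 H
  Total hydrogens = 5.
Molecular formula: C11H5BrClN3O

C11H5BrClN3O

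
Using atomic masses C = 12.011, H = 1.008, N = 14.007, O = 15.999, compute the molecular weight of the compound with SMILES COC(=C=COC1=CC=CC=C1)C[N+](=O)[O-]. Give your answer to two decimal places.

Molecular formula: C11H11NO4.
M = 11×12.011 + 11×1.008 + 1×14.007 + 4×15.999 = 221.21 g/mol.

221.21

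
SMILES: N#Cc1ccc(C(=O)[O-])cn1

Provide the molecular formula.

Heavy atoms from the SMILES: 7 C, 2 N, 2 O.
Implicit hydrogens by atom environment:
  3 × C (aromatic): 1 H each → 3
  2 × C (aromatic): no H
  2 × C: no H
  1 × N (aromatic): no H
  1 × N: no H
  1 × O: no H
  1 × O (charge -1): no H
  Total hydrogens = 3.
Net charge -1.
Molecular formula: C7H3N2O2-

C7H3N2O2-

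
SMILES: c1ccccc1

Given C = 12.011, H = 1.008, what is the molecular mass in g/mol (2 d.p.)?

Molecular formula: C6H6.
M = 6×12.011 + 6×1.008 = 78.11 g/mol.

78.11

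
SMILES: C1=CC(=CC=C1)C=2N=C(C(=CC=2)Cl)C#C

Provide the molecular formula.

Heavy atoms from the SMILES: 13 C, 1 Cl, 1 N.
Implicit hydrogens by atom environment:
  7 × C (aromatic): 1 H each → 7
  4 × C (aromatic): no H
  1 × C: 1 H
  1 × C: no H
  1 × Cl: no H
  1 × N (aromatic): no H
  Total hydrogens = 8.
Molecular formula: C13H8ClN

C13H8ClN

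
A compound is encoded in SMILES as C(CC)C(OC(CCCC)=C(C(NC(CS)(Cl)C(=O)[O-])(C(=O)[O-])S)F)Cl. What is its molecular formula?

Heavy atoms from the SMILES: 15 C, 2 Cl, 1 F, 1 N, 5 O, 2 S.
Implicit hydrogens by atom environment:
  6 × C: 2 H each → 12
  6 × C: no H
  3 × O: no H
  2 × C: 3 H each → 6
  2 × Cl: no H
  2 × O (charge -1): no H
  2 × S: 1 H each → 2
  1 × C: 1 H
  1 × F: no H
  1 × N: 1 H
  Total hydrogens = 22.
Net charge -2.
Molecular formula: [C15H22Cl2FNO5S2]2-

[C15H22Cl2FNO5S2]2-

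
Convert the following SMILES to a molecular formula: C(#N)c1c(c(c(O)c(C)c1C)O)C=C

Heavy atoms from the SMILES: 11 C, 1 N, 2 O.
Implicit hydrogens by atom environment:
  6 × C (aromatic): no H
  2 × C: 3 H each → 6
  2 × O: 1 H each → 2
  1 × C: 2 H
  1 × C: 1 H
  1 × C: no H
  1 × N: no H
  Total hydrogens = 11.
Molecular formula: C11H11NO2

C11H11NO2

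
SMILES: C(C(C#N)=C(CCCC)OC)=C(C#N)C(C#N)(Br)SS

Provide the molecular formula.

Heavy atoms from the SMILES: 1 Br, 13 C, 3 N, 1 O, 2 S.
Implicit hydrogens by atom environment:
  7 × C: no H
  3 × C: 2 H each → 6
  3 × N: no H
  2 × C: 3 H each → 6
  1 × Br: no H
  1 × C: 1 H
  1 × O: no H
  1 × S: 1 H
  1 × S: no H
  Total hydrogens = 14.
Molecular formula: C13H14BrN3OS2

C13H14BrN3OS2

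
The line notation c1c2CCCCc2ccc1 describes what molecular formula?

Heavy atoms from the SMILES: 10 C.
Implicit hydrogens by atom environment:
  4 × C: 2 H each → 8
  4 × C (aromatic): 1 H each → 4
  2 × C (aromatic): no H
  Total hydrogens = 12.
Molecular formula: C10H12

C10H12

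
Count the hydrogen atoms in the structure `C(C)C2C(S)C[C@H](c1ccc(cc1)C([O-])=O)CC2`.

19

Hydrogens are implicit in SMILES; fill each atom to its normal valence:
  4 × C: 2 H each → 8
  4 × C (aromatic): 1 H each → 4
  3 × C: 1 H each → 3
  2 × C (aromatic): no H
  1 × C: 3 H
  1 × C: no H
  1 × O: no H
  1 × O (charge -1): no H
  1 × S: 1 H
  Total hydrogens = 19.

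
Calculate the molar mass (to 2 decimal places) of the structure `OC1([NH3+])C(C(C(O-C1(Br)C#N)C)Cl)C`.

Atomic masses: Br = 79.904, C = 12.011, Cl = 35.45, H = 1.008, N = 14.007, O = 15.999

Molecular formula: C8H13BrClN2O2+.
M = 1×79.904 + 8×12.011 + 1×35.45 + 13×1.008 + 2×14.007 + 2×15.999 = 284.56 g/mol.

284.56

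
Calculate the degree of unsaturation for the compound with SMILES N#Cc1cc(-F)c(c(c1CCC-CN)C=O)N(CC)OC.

Molecular formula from the SMILES: C15H20FN3O2.
DoU = (2C + 2 + N − H − X)/2 = (2·15 + 2 + 3 − 20 − 1)/2 = 14/2 = 7.
(Structurally: 1 ring(s) + 6 π bond(s) = 7.)

7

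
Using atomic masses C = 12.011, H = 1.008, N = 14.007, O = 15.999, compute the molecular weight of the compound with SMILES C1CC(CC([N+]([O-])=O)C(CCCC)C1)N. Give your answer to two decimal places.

214.31

Molecular formula: C11H22N2O2.
M = 11×12.011 + 22×1.008 + 2×14.007 + 2×15.999 = 214.31 g/mol.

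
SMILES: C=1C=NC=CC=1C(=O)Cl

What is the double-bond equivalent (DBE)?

Molecular formula from the SMILES: C6H4ClNO.
DoU = (2C + 2 + N − H − X)/2 = (2·6 + 2 + 1 − 4 − 1)/2 = 10/2 = 5.
(Structurally: 1 ring(s) + 4 π bond(s) = 5.)

5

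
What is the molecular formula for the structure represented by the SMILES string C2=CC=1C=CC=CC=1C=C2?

Heavy atoms from the SMILES: 10 C.
Implicit hydrogens by atom environment:
  8 × C (aromatic): 1 H each → 8
  2 × C (aromatic): no H
  Total hydrogens = 8.
Molecular formula: C10H8

C10H8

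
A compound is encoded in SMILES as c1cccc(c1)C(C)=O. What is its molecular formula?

Heavy atoms from the SMILES: 8 C, 1 O.
Implicit hydrogens by atom environment:
  5 × C (aromatic): 1 H each → 5
  1 × C: 3 H
  1 × C (aromatic): no H
  1 × C: no H
  1 × O: no H
  Total hydrogens = 8.
Molecular formula: C8H8O

C8H8O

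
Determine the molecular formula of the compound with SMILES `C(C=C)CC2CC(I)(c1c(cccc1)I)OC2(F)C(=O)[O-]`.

Heavy atoms from the SMILES: 15 C, 1 F, 2 I, 3 O.
Implicit hydrogens by atom environment:
  4 × C: 2 H each → 8
  4 × C (aromatic): 1 H each → 4
  3 × C: no H
  2 × C: 1 H each → 2
  2 × C (aromatic): no H
  2 × I: no H
  2 × O: no H
  1 × F: no H
  1 × O (charge -1): no H
  Total hydrogens = 14.
Net charge -1.
Molecular formula: C15H14FI2O3-

C15H14FI2O3-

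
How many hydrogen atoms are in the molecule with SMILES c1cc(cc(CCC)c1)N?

Hydrogens are implicit in SMILES; fill each atom to its normal valence:
  4 × C (aromatic): 1 H each → 4
  2 × C: 2 H each → 4
  2 × C (aromatic): no H
  1 × C: 3 H
  1 × N: 2 H
  Total hydrogens = 13.

13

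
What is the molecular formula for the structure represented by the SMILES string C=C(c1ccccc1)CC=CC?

C12H14

Heavy atoms from the SMILES: 12 C.
Implicit hydrogens by atom environment:
  5 × C (aromatic): 1 H each → 5
  2 × C: 2 H each → 4
  2 × C: 1 H each → 2
  1 × C: 3 H
  1 × C: no H
  1 × C (aromatic): no H
  Total hydrogens = 14.
Molecular formula: C12H14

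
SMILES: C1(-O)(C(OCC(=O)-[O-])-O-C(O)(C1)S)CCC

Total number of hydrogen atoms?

15

Hydrogens are implicit in SMILES; fill each atom to its normal valence:
  4 × C: 2 H each → 8
  3 × C: no H
  3 × O: no H
  2 × O: 1 H each → 2
  1 × C: 3 H
  1 × C: 1 H
  1 × O (charge -1): no H
  1 × S: 1 H
  Total hydrogens = 15.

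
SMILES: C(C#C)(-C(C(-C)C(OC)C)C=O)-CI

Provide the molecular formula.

C11H17IO2

Heavy atoms from the SMILES: 11 C, 1 I, 2 O.
Implicit hydrogens by atom environment:
  6 × C: 1 H each → 6
  3 × C: 3 H each → 9
  2 × O: no H
  1 × C: 2 H
  1 × C: no H
  1 × I: no H
  Total hydrogens = 17.
Molecular formula: C11H17IO2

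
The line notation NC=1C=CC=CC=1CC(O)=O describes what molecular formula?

C8H9NO2

Heavy atoms from the SMILES: 8 C, 1 N, 2 O.
Implicit hydrogens by atom environment:
  4 × C (aromatic): 1 H each → 4
  2 × C (aromatic): no H
  1 × C: 2 H
  1 × C: no H
  1 × N: 2 H
  1 × O: 1 H
  1 × O: no H
  Total hydrogens = 9.
Molecular formula: C8H9NO2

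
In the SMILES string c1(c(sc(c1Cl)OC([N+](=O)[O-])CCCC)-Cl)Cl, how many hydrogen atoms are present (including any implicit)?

10

Hydrogens are implicit in SMILES; fill each atom to its normal valence:
  4 × C (aromatic): no H
  3 × C: 2 H each → 6
  3 × Cl: no H
  2 × O: no H
  1 × C: 3 H
  1 × C: 1 H
  1 × N (charge +1): no H
  1 × O (charge -1): no H
  1 × S (aromatic): no H
  Total hydrogens = 10.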